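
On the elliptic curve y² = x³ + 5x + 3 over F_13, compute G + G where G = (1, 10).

tangent at (1, 10): λ = (3·1² + 5)/(2·10) ≡ 8/7. 7⁻¹ ≡ 2 (mod 13), so λ ≡ 8·2 ≡ 3.
  x = λ² - 1 - 1 = 9 - 2 ≡ 7; y = λ·(1 - 7) - 10 ≡ 11. → (7, 11)

(7, 11)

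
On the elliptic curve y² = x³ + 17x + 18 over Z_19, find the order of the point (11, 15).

12

2P: tangent at (11, 15): λ = (3·11² + 17)/(2·15) ≡ 0/11. 11⁻¹ ≡ 7 (mod 19), so λ ≡ 0·7 ≡ 0.
  x = λ² - 11 - 11 = 0 - 22 ≡ 16; y = λ·(11 - 16) - 15 ≡ 4. → (16, 4)
3P: (16, 4) + (11, 15). λ = (15 - 4)/(11 - 16) ≡ 11/14 mod 19. 14⁻¹ ≡ 15 (mod 19) since 14·15 = 210 ≡ 1, so λ ≡ 13.
  x = λ² - 16 - 11 = 169 - 27 ≡ 9; y = λ·(16 - 9) - 4 ≡ 11. → (9, 11)
4P: (9, 11) + (11, 15). λ = (15 - 11)/(11 - 9) ≡ 4/2 mod 19. 2⁻¹ ≡ 10 (mod 19), so λ ≡ 2.
  x = λ² - 9 - 11 = 4 - 20 ≡ 3; y = λ·(9 - 3) - 11 ≡ 1. → (3, 1)
5P: (3, 1) + (11, 15). λ = (15 - 1)/(11 - 3) ≡ 14/8 mod 19. 8⁻¹ ≡ 12 (mod 19) since 8·12 = 96 ≡ 1, so λ ≡ 16.
  x = λ² - 3 - 11 = 256 - 14 ≡ 14; y = λ·(3 - 14) - 1 ≡ 13. → (14, 13)
6P: (14, 13) + (11, 15). λ = (15 - 13)/(11 - 14) ≡ 2/16 mod 19. 16⁻¹ ≡ 6 (mod 19), so λ ≡ 12.
  x = λ² - 14 - 11 = 144 - 25 ≡ 5; y = λ·(14 - 5) - 13 ≡ 0. → (5, 0)
7P: (5, 0) + (11, 15). λ = (15 - 0)/(11 - 5) ≡ 15/6 mod 19. 6⁻¹ ≡ 16 (mod 19), so λ ≡ 12.
  x = λ² - 5 - 11 = 144 - 16 ≡ 14; y = λ·(5 - 14) - 0 ≡ 6. → (14, 6)
8P: (14, 6) + (11, 15). λ = (15 - 6)/(11 - 14) ≡ 9/16 mod 19. 16⁻¹ ≡ 6 (mod 19), so λ ≡ 16.
  x = λ² - 14 - 11 = 256 - 25 ≡ 3; y = λ·(14 - 3) - 6 ≡ 18. → (3, 18)
9P: (3, 18) + (11, 15). λ = (15 - 18)/(11 - 3) ≡ 16/8 mod 19. 8⁻¹ ≡ 12 (mod 19) since 8·12 = 96 ≡ 1, so λ ≡ 2.
  x = λ² - 3 - 11 = 4 - 14 ≡ 9; y = λ·(3 - 9) - 18 ≡ 8. → (9, 8)
10P: (9, 8) + (11, 15). λ = (15 - 8)/(11 - 9) ≡ 7/2 mod 19. 2⁻¹ ≡ 10 (mod 19) since 2·10 = 20 ≡ 1, so λ ≡ 13.
  x = λ² - 9 - 11 = 169 - 20 ≡ 16; y = λ·(9 - 16) - 8 ≡ 15. → (16, 15)
11P: (16, 15) + (11, 15). λ = (15 - 15)/(11 - 16) ≡ 0/14 mod 19. 14⁻¹ ≡ 15 (mod 19), so λ ≡ 0.
  x = λ² - 16 - 11 = 0 - 27 ≡ 11; y = λ·(16 - 11) - 15 ≡ 4. → (11, 4)
12P: (11, 4) + (11, 15): same x and y₁ ≡ -y₂, so the sum is ∞.
12P = ∞, so the order is 12.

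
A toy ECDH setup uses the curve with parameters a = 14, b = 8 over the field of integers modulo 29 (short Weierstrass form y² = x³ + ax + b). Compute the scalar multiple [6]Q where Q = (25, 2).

(21, 14)

Double-and-add on 6 = (110)₂. Start with Q = (25, 2) for the leading 1-bit.
double: tangent at (25, 2): λ = (3·25² + 14)/(2·2) ≡ 4/4. 4⁻¹ ≡ 22 (mod 29) since 4·22 = 88 ≡ 1, so λ ≡ 4·22 ≡ 1.
  x = λ² - 25 - 25 = 1 - 50 ≡ 9; y = λ·(25 - 9) - 2 ≡ 14. → (9, 14)
add Q: (9, 14) + (25, 2). λ = (2 - 14)/(25 - 9) ≡ 17/16 mod 29. 16⁻¹ ≡ 20 (mod 29), so λ ≡ 21.
  x = λ² - 9 - 25 = 441 - 34 ≡ 1; y = λ·(9 - 1) - 14 ≡ 9. → (1, 9)
double: tangent at (1, 9): λ = (3·1² + 14)/(2·9) ≡ 17/18. 18⁻¹ ≡ 21 (mod 29) since 18·21 = 378 ≡ 1, so λ ≡ 17·21 ≡ 9.
  x = λ² - 1 - 1 = 81 - 2 ≡ 21; y = λ·(1 - 21) - 9 ≡ 14. → (21, 14)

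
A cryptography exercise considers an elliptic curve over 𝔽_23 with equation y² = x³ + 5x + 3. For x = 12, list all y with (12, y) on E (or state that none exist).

none

x³ + 5x + 3 = 1791 ≡ 20 (mod 23).
20 is a non-residue mod 23; no y exists.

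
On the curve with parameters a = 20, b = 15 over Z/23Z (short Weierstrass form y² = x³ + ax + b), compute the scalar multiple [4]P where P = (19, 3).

(21, 6)

Repeated addition: build up to 4P.
2P: tangent at (19, 3): λ = (3·19² + 20)/(2·3) ≡ 22/6. 6⁻¹ ≡ 4 (mod 23), so λ ≡ 22·4 ≡ 19.
  x = λ² - 19 - 19 = 361 - 38 ≡ 1; y = λ·(19 - 1) - 3 ≡ 17. → (1, 17)
3P: (1, 17) + (19, 3). λ = (3 - 17)/(19 - 1) ≡ 9/18 mod 23. 18⁻¹ ≡ 9 (mod 23) since 18·9 = 162 ≡ 1, so λ ≡ 12.
  x = λ² - 1 - 19 = 144 - 20 ≡ 9; y = λ·(1 - 9) - 17 ≡ 2. → (9, 2)
4P: (9, 2) + (19, 3). λ = (3 - 2)/(19 - 9) ≡ 1/10 mod 23. 10⁻¹ ≡ 7 (mod 23) since 10·7 = 70 ≡ 1, so λ ≡ 7.
  x = λ² - 9 - 19 = 49 - 28 ≡ 21; y = λ·(9 - 21) - 2 ≡ 6. → (21, 6)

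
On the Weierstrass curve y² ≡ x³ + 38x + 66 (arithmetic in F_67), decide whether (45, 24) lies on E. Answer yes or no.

no

y² = 24² ≡ 40; x³ + 38x + 66 = 92901 ≡ 39 (mod 67). 40 ≠ 39.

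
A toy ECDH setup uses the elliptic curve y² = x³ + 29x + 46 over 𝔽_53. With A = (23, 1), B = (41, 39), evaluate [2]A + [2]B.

(40, 49)

First 2A:
Repeated addition: build up to 2A.
2A: tangent at (23, 1): λ = (3·23² + 29)/(2·1) ≡ 26/2. 2⁻¹ ≡ 27 (mod 53) since 2·27 = 54 ≡ 1, so λ ≡ 26·27 ≡ 13.
  x = λ² - 23 - 23 = 169 - 46 ≡ 17; y = λ·(23 - 17) - 1 ≡ 24. → (17, 24)
2A = (17, 24).
Next 2B:
Repeated addition: build up to 2B.
2B: tangent at (41, 39): λ = (3·41² + 29)/(2·39) ≡ 37/25. 25⁻¹ ≡ 17 (mod 53), so λ ≡ 37·17 ≡ 46.
  x = λ² - 41 - 41 = 2116 - 82 ≡ 20; y = λ·(41 - 20) - 39 ≡ 26. → (20, 26)
2B = (20, 26).
Finally 2A + 2B:
(17, 24) + (20, 26). λ = (26 - 24)/(20 - 17) ≡ 2/3 mod 53. 3⁻¹ ≡ 18 (mod 53) since 3·18 = 54 ≡ 1, so λ ≡ 36.
  x = λ² - 17 - 20 = 1296 - 37 ≡ 40; y = λ·(17 - 40) - 24 ≡ 49. → (40, 49)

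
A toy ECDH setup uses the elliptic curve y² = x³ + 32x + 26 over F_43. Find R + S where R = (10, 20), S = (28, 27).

(9, 21)

(10, 20) + (28, 27). λ = (27 - 20)/(28 - 10) ≡ 7/18 mod 43. 18⁻¹ ≡ 12 (mod 43) since 18·12 = 216 ≡ 1, so λ ≡ 41.
  x = λ² - 10 - 28 = 1681 - 38 ≡ 9; y = λ·(10 - 9) - 20 ≡ 21. → (9, 21)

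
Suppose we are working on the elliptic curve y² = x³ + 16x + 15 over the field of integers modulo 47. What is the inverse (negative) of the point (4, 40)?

(4, 7)

-(4, 40) = (4, -40 mod 47) = (4, 7).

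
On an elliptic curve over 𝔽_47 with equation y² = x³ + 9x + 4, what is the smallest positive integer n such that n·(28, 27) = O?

2P: tangent at (28, 27): λ = (3·28² + 9)/(2·27) ≡ 11/7. 7⁻¹ ≡ 27 (mod 47) since 7·27 = 189 ≡ 1, so λ ≡ 11·27 ≡ 15.
  x = λ² - 28 - 28 = 225 - 56 ≡ 28; y = λ·(28 - 28) - 27 ≡ 20. → (28, 20)
3P: (28, 20) + (28, 27): same x and y₁ ≡ -y₂, so the sum is O.
3P = O, so the order is 3.

3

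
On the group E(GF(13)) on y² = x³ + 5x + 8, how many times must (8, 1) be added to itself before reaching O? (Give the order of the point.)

12

2P: tangent at (8, 1): λ = (3·8² + 5)/(2·1) ≡ 2/2. 2⁻¹ ≡ 7 (mod 13), so λ ≡ 2·7 ≡ 1.
  x = λ² - 8 - 8 = 1 - 16 ≡ 11; y = λ·(8 - 11) - 1 ≡ 9. → (11, 9)
3P: (11, 9) + (8, 1). λ = (1 - 9)/(8 - 11) ≡ 5/10 mod 13. 10⁻¹ ≡ 4 (mod 13) since 10·4 = 40 ≡ 1, so λ ≡ 7.
  x = λ² - 11 - 8 = 49 - 19 ≡ 4; y = λ·(11 - 4) - 9 ≡ 1. → (4, 1)
4P: (4, 1) + (8, 1). λ = (1 - 1)/(8 - 4) ≡ 0/4 mod 13. 4⁻¹ ≡ 10 (mod 13), so λ ≡ 0.
  x = λ² - 4 - 8 = 0 - 12 ≡ 1; y = λ·(4 - 1) - 1 ≡ 12. → (1, 12)
5P: (1, 12) + (8, 1). λ = (1 - 12)/(8 - 1) ≡ 2/7 mod 13. 7⁻¹ ≡ 2 (mod 13) since 7·2 = 14 ≡ 1, so λ ≡ 4.
  x = λ² - 1 - 8 = 16 - 9 ≡ 7; y = λ·(1 - 7) - 12 ≡ 3. → (7, 3)
6P: (7, 3) + (8, 1). λ = (1 - 3)/(8 - 7) ≡ 11/1 mod 13. 1⁻¹ ≡ 1 (mod 13), so λ ≡ 11.
  x = λ² - 7 - 8 = 121 - 15 ≡ 2; y = λ·(7 - 2) - 3 ≡ 0. → (2, 0)
7P: (2, 0) + (8, 1). λ = (1 - 0)/(8 - 2) ≡ 1/6 mod 13. 6⁻¹ ≡ 11 (mod 13) since 6·11 = 66 ≡ 1, so λ ≡ 11.
  x = λ² - 2 - 8 = 121 - 10 ≡ 7; y = λ·(2 - 7) - 0 ≡ 10. → (7, 10)
8P: (7, 10) + (8, 1). λ = (1 - 10)/(8 - 7) ≡ 4/1 mod 13. 1⁻¹ ≡ 1 (mod 13) since 1·1 = 1 ≡ 1, so λ ≡ 4.
  x = λ² - 7 - 8 = 16 - 15 ≡ 1; y = λ·(7 - 1) - 10 ≡ 1. → (1, 1)
9P: (1, 1) + (8, 1). λ = (1 - 1)/(8 - 1) ≡ 0/7 mod 13. 7⁻¹ ≡ 2 (mod 13) since 7·2 = 14 ≡ 1, so λ ≡ 0.
  x = λ² - 1 - 8 = 0 - 9 ≡ 4; y = λ·(1 - 4) - 1 ≡ 12. → (4, 12)
10P: (4, 12) + (8, 1). λ = (1 - 12)/(8 - 4) ≡ 2/4 mod 13. 4⁻¹ ≡ 10 (mod 13), so λ ≡ 7.
  x = λ² - 4 - 8 = 49 - 12 ≡ 11; y = λ·(4 - 11) - 12 ≡ 4. → (11, 4)
11P: (11, 4) + (8, 1). λ = (1 - 4)/(8 - 11) ≡ 10/10 mod 13. 10⁻¹ ≡ 4 (mod 13), so λ ≡ 1.
  x = λ² - 11 - 8 = 1 - 19 ≡ 8; y = λ·(11 - 8) - 4 ≡ 12. → (8, 12)
12P: (8, 12) + (8, 1): same x and y₁ ≡ -y₂, so the sum is O.
12P = O, so the order is 12.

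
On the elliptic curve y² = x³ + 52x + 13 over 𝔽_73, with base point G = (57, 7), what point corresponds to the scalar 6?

Repeated addition: build up to 6G.
2G: tangent at (57, 7): λ = (3·57² + 52)/(2·7) ≡ 17/14. 14⁻¹ ≡ 47 (mod 73), so λ ≡ 17·47 ≡ 69.
  x = λ² - 57 - 57 = 4761 - 114 ≡ 48; y = λ·(57 - 48) - 7 ≡ 30. → (48, 30)
3G: (48, 30) + (57, 7). λ = (7 - 30)/(57 - 48) ≡ 50/9 mod 73. 9⁻¹ ≡ 65 (mod 73), so λ ≡ 38.
  x = λ² - 48 - 57 = 1444 - 105 ≡ 25; y = λ·(48 - 25) - 30 ≡ 41. → (25, 41)
4G: (25, 41) + (57, 7). λ = (7 - 41)/(57 - 25) ≡ 39/32 mod 73. 32⁻¹ ≡ 16 (mod 73), so λ ≡ 40.
  x = λ² - 25 - 57 = 1600 - 82 ≡ 58; y = λ·(25 - 58) - 41 ≡ 26. → (58, 26)
5G: (58, 26) + (57, 7). λ = (7 - 26)/(57 - 58) ≡ 54/72 mod 73. 72⁻¹ ≡ 72 (mod 73), so λ ≡ 19.
  x = λ² - 58 - 57 = 361 - 115 ≡ 27; y = λ·(58 - 27) - 26 ≡ 52. → (27, 52)
6G: (27, 52) + (57, 7). λ = (7 - 52)/(57 - 27) ≡ 28/30 mod 73. 30⁻¹ ≡ 56 (mod 73), so λ ≡ 35.
  x = λ² - 27 - 57 = 1225 - 84 ≡ 46; y = λ·(27 - 46) - 52 ≡ 13. → (46, 13)

(46, 13)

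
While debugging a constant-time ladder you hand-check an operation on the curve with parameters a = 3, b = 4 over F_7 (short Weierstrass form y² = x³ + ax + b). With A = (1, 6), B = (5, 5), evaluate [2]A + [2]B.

First 2A:
Repeated addition: build up to 2A.
2A: tangent at (1, 6): λ = (3·1² + 3)/(2·6) ≡ 6/5. 5⁻¹ ≡ 3 (mod 7), so λ ≡ 6·3 ≡ 4.
  x = λ² - 1 - 1 = 16 - 2 ≡ 0; y = λ·(1 - 0) - 6 ≡ 5. → (0, 5)
2A = (0, 5).
Next 2B:
Repeated addition: build up to 2B.
2B: tangent at (5, 5): λ = (3·5² + 3)/(2·5) ≡ 1/3. 3⁻¹ ≡ 5 (mod 7) since 3·5 = 15 ≡ 1, so λ ≡ 1·5 ≡ 5.
  x = λ² - 5 - 5 = 25 - 10 ≡ 1; y = λ·(5 - 1) - 5 ≡ 1. → (1, 1)
2B = (1, 1).
Finally 2A + 2B:
(0, 5) + (1, 1). λ = (1 - 5)/(1 - 0) ≡ 3/1 mod 7. 1⁻¹ ≡ 1 (mod 7), so λ ≡ 3.
  x = λ² - 0 - 1 = 9 - 1 ≡ 1; y = λ·(0 - 1) - 5 ≡ 6. → (1, 6)

(1, 6)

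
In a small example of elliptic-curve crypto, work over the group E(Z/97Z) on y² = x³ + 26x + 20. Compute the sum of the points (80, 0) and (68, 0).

(80, 0) + (68, 0). λ = (0 - 0)/(68 - 80) ≡ 0/85 mod 97. 85⁻¹ ≡ 8 (mod 97), so λ ≡ 0.
  x = λ² - 80 - 68 = 0 - 148 ≡ 46; y = λ·(80 - 46) - 0 ≡ 0. → (46, 0)

(46, 0)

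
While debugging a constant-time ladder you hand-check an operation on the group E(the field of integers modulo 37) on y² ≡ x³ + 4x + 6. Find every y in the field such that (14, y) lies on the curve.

x³ + 4x + 6 = 2806 ≡ 31 (mod 37).
31 is a non-residue mod 37; no y exists.

none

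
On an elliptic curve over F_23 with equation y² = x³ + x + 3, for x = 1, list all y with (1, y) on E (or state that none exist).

none

x³ + 1x + 3 = 5 ≡ 5 (mod 23).
5 is a non-residue mod 23; no y exists.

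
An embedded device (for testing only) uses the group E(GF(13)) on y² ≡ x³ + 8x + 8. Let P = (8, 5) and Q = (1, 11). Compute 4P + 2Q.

O

First 4P:
Repeated addition: build up to 4P.
2P: tangent at (8, 5): λ = (3·8² + 8)/(2·5) ≡ 5/10. 10⁻¹ ≡ 4 (mod 13) since 10·4 = 40 ≡ 1, so λ ≡ 5·4 ≡ 7.
  x = λ² - 8 - 8 = 49 - 16 ≡ 7; y = λ·(8 - 7) - 5 ≡ 2. → (7, 2)
3P: (7, 2) + (8, 5). λ = (5 - 2)/(8 - 7) ≡ 3/1 mod 13. 1⁻¹ ≡ 1 (mod 13), so λ ≡ 3.
  x = λ² - 7 - 8 = 9 - 15 ≡ 7; y = λ·(7 - 7) - 2 ≡ 11. → (7, 11)
4P: (7, 11) + (8, 5). λ = (5 - 11)/(8 - 7) ≡ 7/1 mod 13. 1⁻¹ ≡ 1 (mod 13), so λ ≡ 7.
  x = λ² - 7 - 8 = 49 - 15 ≡ 8; y = λ·(7 - 8) - 11 ≡ 8. → (8, 8)
4P = (8, 8).
Next 2Q:
Repeated addition: build up to 2Q.
2Q: tangent at (1, 11): λ = (3·1² + 8)/(2·11) ≡ 11/9. 9⁻¹ ≡ 3 (mod 13) since 9·3 = 27 ≡ 1, so λ ≡ 11·3 ≡ 7.
  x = λ² - 1 - 1 = 49 - 2 ≡ 8; y = λ·(1 - 8) - 11 ≡ 5. → (8, 5)
2Q = (8, 5).
Finally 4P + 2Q:
(8, 8) + (8, 5): same x and y₁ ≡ -y₂, so the sum is ∞.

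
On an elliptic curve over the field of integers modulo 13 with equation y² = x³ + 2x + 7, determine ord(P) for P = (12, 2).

2P: tangent at (12, 2): λ = (3·12² + 2)/(2·2) ≡ 5/4. 4⁻¹ ≡ 10 (mod 13), so λ ≡ 5·10 ≡ 11.
  x = λ² - 12 - 12 = 121 - 24 ≡ 6; y = λ·(12 - 6) - 2 ≡ 12. → (6, 12)
3P: (6, 12) + (12, 2). λ = (2 - 12)/(12 - 6) ≡ 3/6 mod 13. 6⁻¹ ≡ 11 (mod 13), so λ ≡ 7.
  x = λ² - 6 - 12 = 49 - 18 ≡ 5; y = λ·(6 - 5) - 12 ≡ 8. → (5, 8)
4P: (5, 8) + (12, 2). λ = (2 - 8)/(12 - 5) ≡ 7/7 mod 13. 7⁻¹ ≡ 2 (mod 13), so λ ≡ 1.
  x = λ² - 5 - 12 = 1 - 17 ≡ 10; y = λ·(5 - 10) - 8 ≡ 0. → (10, 0)
5P: (10, 0) + (12, 2). λ = (2 - 0)/(12 - 10) ≡ 2/2 mod 13. 2⁻¹ ≡ 7 (mod 13) since 2·7 = 14 ≡ 1, so λ ≡ 1.
  x = λ² - 10 - 12 = 1 - 22 ≡ 5; y = λ·(10 - 5) - 0 ≡ 5. → (5, 5)
6P: (5, 5) + (12, 2). λ = (2 - 5)/(12 - 5) ≡ 10/7 mod 13. 7⁻¹ ≡ 2 (mod 13), so λ ≡ 7.
  x = λ² - 5 - 12 = 49 - 17 ≡ 6; y = λ·(5 - 6) - 5 ≡ 1. → (6, 1)
7P: (6, 1) + (12, 2). λ = (2 - 1)/(12 - 6) ≡ 1/6 mod 13. 6⁻¹ ≡ 11 (mod 13) since 6·11 = 66 ≡ 1, so λ ≡ 11.
  x = λ² - 6 - 12 = 121 - 18 ≡ 12; y = λ·(6 - 12) - 1 ≡ 11. → (12, 11)
8P: (12, 11) + (12, 2): same x and y₁ ≡ -y₂, so the sum is the point at infinity.
8P = the point at infinity, so the order is 8.

8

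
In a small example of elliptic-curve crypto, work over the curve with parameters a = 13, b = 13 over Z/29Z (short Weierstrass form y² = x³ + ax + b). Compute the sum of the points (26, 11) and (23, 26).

(5, 0)

(26, 11) + (23, 26). λ = (26 - 11)/(23 - 26) ≡ 15/26 mod 29. 26⁻¹ ≡ 19 (mod 29), so λ ≡ 24.
  x = λ² - 26 - 23 = 576 - 49 ≡ 5; y = λ·(26 - 5) - 11 ≡ 0. → (5, 0)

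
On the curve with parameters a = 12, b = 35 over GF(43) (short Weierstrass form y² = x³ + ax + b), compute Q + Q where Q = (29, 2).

(39, 3)

tangent at (29, 2): λ = (3·29² + 12)/(2·2) ≡ 41/4. 4⁻¹ ≡ 11 (mod 43), so λ ≡ 41·11 ≡ 21.
  x = λ² - 29 - 29 = 441 - 58 ≡ 39; y = λ·(29 - 39) - 2 ≡ 3. → (39, 3)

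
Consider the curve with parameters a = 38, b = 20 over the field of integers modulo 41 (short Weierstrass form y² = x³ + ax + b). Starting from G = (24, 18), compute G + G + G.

Repeated addition: build up to 3G.
2G: tangent at (24, 18): λ = (3·24² + 38)/(2·18) ≡ 3/36. 36⁻¹ ≡ 8 (mod 41), so λ ≡ 3·8 ≡ 24.
  x = λ² - 24 - 24 = 576 - 48 ≡ 36; y = λ·(24 - 36) - 18 ≡ 22. → (36, 22)
3G: (36, 22) + (24, 18). λ = (18 - 22)/(24 - 36) ≡ 37/29 mod 41. 29⁻¹ ≡ 17 (mod 41) since 29·17 = 493 ≡ 1, so λ ≡ 14.
  x = λ² - 36 - 24 = 196 - 60 ≡ 13; y = λ·(36 - 13) - 22 ≡ 13. → (13, 13)

(13, 13)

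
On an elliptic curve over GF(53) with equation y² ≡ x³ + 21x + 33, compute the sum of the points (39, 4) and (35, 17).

(26, 20)

(39, 4) + (35, 17). λ = (17 - 4)/(35 - 39) ≡ 13/49 mod 53. 49⁻¹ ≡ 13 (mod 53), so λ ≡ 10.
  x = λ² - 39 - 35 = 100 - 74 ≡ 26; y = λ·(39 - 26) - 4 ≡ 20. → (26, 20)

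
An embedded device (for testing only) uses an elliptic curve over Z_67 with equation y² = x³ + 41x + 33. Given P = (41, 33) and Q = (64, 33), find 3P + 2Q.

(20, 3)

First 3P:
Repeated addition: build up to 3P.
2P: tangent at (41, 33): λ = (3·41² + 41)/(2·33) ≡ 59/66. 66⁻¹ ≡ 66 (mod 67) since 66·66 = 4356 ≡ 1, so λ ≡ 59·66 ≡ 8.
  x = λ² - 41 - 41 = 64 - 82 ≡ 49; y = λ·(41 - 49) - 33 ≡ 37. → (49, 37)
3P: (49, 37) + (41, 33). λ = (33 - 37)/(41 - 49) ≡ 63/59 mod 67. 59⁻¹ ≡ 25 (mod 67), so λ ≡ 34.
  x = λ² - 49 - 41 = 1156 - 90 ≡ 61; y = λ·(49 - 61) - 37 ≡ 24. → (61, 24)
3P = (61, 24).
Next 2Q:
Repeated addition: build up to 2Q.
2Q: tangent at (64, 33): λ = (3·64² + 41)/(2·33) ≡ 1/66. 66⁻¹ ≡ 66 (mod 67), so λ ≡ 1·66 ≡ 66.
  x = λ² - 64 - 64 = 4356 - 128 ≡ 7; y = λ·(64 - 7) - 33 ≡ 44. → (7, 44)
2Q = (7, 44).
Finally 3P + 2Q:
(61, 24) + (7, 44). λ = (44 - 24)/(7 - 61) ≡ 20/13 mod 67. 13⁻¹ ≡ 31 (mod 67) since 13·31 = 403 ≡ 1, so λ ≡ 17.
  x = λ² - 61 - 7 = 289 - 68 ≡ 20; y = λ·(61 - 20) - 24 ≡ 3. → (20, 3)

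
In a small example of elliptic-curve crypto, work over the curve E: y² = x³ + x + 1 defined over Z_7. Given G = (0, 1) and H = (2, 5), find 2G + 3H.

First 2G:
Repeated addition: build up to 2G.
2G: tangent at (0, 1): λ = (3·0² + 1)/(2·1) ≡ 1/2. 2⁻¹ ≡ 4 (mod 7), so λ ≡ 1·4 ≡ 4.
  x = λ² - 0 - 0 = 16 - 0 ≡ 2; y = λ·(0 - 2) - 1 ≡ 5. → (2, 5)
2G = (2, 5).
Next 3H:
Repeated addition: build up to 3H.
2H: tangent at (2, 5): λ = (3·2² + 1)/(2·5) ≡ 6/3. 3⁻¹ ≡ 5 (mod 7) since 3·5 = 15 ≡ 1, so λ ≡ 6·5 ≡ 2.
  x = λ² - 2 - 2 = 4 - 4 ≡ 0; y = λ·(2 - 0) - 5 ≡ 6. → (0, 6)
3H: (0, 6) + (2, 5). λ = (5 - 6)/(2 - 0) ≡ 6/2 mod 7. 2⁻¹ ≡ 4 (mod 7) since 2·4 = 8 ≡ 1, so λ ≡ 3.
  x = λ² - 0 - 2 = 9 - 2 ≡ 0; y = λ·(0 - 0) - 6 ≡ 1. → (0, 1)
3H = (0, 1).
Finally 2G + 3H:
(2, 5) + (0, 1). λ = (1 - 5)/(0 - 2) ≡ 3/5 mod 7. 5⁻¹ ≡ 3 (mod 7), so λ ≡ 2.
  x = λ² - 2 - 0 = 4 - 2 ≡ 2; y = λ·(2 - 2) - 5 ≡ 2. → (2, 2)

(2, 2)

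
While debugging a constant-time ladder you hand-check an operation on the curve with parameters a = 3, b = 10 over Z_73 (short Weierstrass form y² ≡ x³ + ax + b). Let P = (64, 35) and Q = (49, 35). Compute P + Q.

(33, 38)

(64, 35) + (49, 35). λ = (35 - 35)/(49 - 64) ≡ 0/58 mod 73. 58⁻¹ ≡ 34 (mod 73) since 58·34 = 1972 ≡ 1, so λ ≡ 0.
  x = λ² - 64 - 49 = 0 - 113 ≡ 33; y = λ·(64 - 33) - 35 ≡ 38. → (33, 38)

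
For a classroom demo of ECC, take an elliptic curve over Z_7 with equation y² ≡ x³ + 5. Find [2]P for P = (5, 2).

(6, 2)

tangent at (5, 2): λ = (3·5² + 0)/(2·2) ≡ 5/4. 4⁻¹ ≡ 2 (mod 7), so λ ≡ 5·2 ≡ 3.
  x = λ² - 5 - 5 = 9 - 10 ≡ 6; y = λ·(5 - 6) - 2 ≡ 2. → (6, 2)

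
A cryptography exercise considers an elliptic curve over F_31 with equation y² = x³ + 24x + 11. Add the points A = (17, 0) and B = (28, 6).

(17, 0) + (28, 6). λ = (6 - 0)/(28 - 17) ≡ 6/11 mod 31. 11⁻¹ ≡ 17 (mod 31), so λ ≡ 9.
  x = λ² - 17 - 28 = 81 - 45 ≡ 5; y = λ·(17 - 5) - 0 ≡ 15. → (5, 15)

(5, 15)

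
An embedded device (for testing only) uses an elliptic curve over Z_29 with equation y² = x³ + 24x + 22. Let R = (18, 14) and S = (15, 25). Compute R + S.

(3, 18)

(18, 14) + (15, 25). λ = (25 - 14)/(15 - 18) ≡ 11/26 mod 29. 26⁻¹ ≡ 19 (mod 29), so λ ≡ 6.
  x = λ² - 18 - 15 = 36 - 33 ≡ 3; y = λ·(18 - 3) - 14 ≡ 18. → (3, 18)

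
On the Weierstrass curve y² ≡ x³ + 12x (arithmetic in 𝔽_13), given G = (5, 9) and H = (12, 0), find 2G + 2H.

(0, 0)

First 2G:
Repeated addition: build up to 2G.
2G: tangent at (5, 9): λ = (3·5² + 12)/(2·9) ≡ 9/5. 5⁻¹ ≡ 8 (mod 13), so λ ≡ 9·8 ≡ 7.
  x = λ² - 5 - 5 = 49 - 10 ≡ 0; y = λ·(5 - 0) - 9 ≡ 0. → (0, 0)
2G = (0, 0).
Next 2H:
Repeated addition: build up to 2H.
2H: (12, 0) + (12, 0): same x and y₁ ≡ -y₂, so the sum is O.
2H = O.
Finally 2G + 2H:
(0, 0) + O = (0, 0) (identity).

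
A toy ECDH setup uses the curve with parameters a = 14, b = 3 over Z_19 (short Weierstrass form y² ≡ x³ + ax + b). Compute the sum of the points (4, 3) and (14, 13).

(2, 18)

(4, 3) + (14, 13). λ = (13 - 3)/(14 - 4) ≡ 10/10 mod 19. 10⁻¹ ≡ 2 (mod 19), so λ ≡ 1.
  x = λ² - 4 - 14 = 1 - 18 ≡ 2; y = λ·(4 - 2) - 3 ≡ 18. → (2, 18)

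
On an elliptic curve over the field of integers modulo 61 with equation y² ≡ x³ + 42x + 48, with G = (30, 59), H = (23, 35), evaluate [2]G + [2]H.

(33, 10)

First 2G:
Repeated addition: build up to 2G.
2G: tangent at (30, 59): λ = (3·30² + 42)/(2·59) ≡ 58/57. 57⁻¹ ≡ 15 (mod 61), so λ ≡ 58·15 ≡ 16.
  x = λ² - 30 - 30 = 256 - 60 ≡ 13; y = λ·(30 - 13) - 59 ≡ 30. → (13, 30)
2G = (13, 30).
Next 2H:
Repeated addition: build up to 2H.
2H: tangent at (23, 35): λ = (3·23² + 42)/(2·35) ≡ 43/9. 9⁻¹ ≡ 34 (mod 61) since 9·34 = 306 ≡ 1, so λ ≡ 43·34 ≡ 59.
  x = λ² - 23 - 23 = 3481 - 46 ≡ 19; y = λ·(23 - 19) - 35 ≡ 18. → (19, 18)
2H = (19, 18).
Finally 2G + 2H:
(13, 30) + (19, 18). λ = (18 - 30)/(19 - 13) ≡ 49/6 mod 61. 6⁻¹ ≡ 51 (mod 61), so λ ≡ 59.
  x = λ² - 13 - 19 = 3481 - 32 ≡ 33; y = λ·(13 - 33) - 30 ≡ 10. → (33, 10)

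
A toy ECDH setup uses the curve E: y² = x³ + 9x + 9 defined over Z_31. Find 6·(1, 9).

Write Q = (1, 9).
Double-and-add on 6 = (110)₂. Start with Q = (1, 9) for the leading 1-bit.
double: tangent at (1, 9): λ = (3·1² + 9)/(2·9) ≡ 12/18. 18⁻¹ ≡ 19 (mod 31), so λ ≡ 12·19 ≡ 11.
  x = λ² - 1 - 1 = 121 - 2 ≡ 26; y = λ·(1 - 26) - 9 ≡ 26. → (26, 26)
add Q: (26, 26) + (1, 9). λ = (9 - 26)/(1 - 26) ≡ 14/6 mod 31. 6⁻¹ ≡ 26 (mod 31) since 6·26 = 156 ≡ 1, so λ ≡ 23.
  x = λ² - 26 - 1 = 529 - 27 ≡ 6; y = λ·(26 - 6) - 26 ≡ 0. → (6, 0)
double: (6, 0) + (6, 0): same x and y₁ ≡ -y₂, so the sum is 𝒪.

O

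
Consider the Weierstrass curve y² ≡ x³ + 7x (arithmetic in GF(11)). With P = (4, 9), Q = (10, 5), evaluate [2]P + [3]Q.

First 2P:
Repeated addition: build up to 2P.
2P: tangent at (4, 9): λ = (3·4² + 7)/(2·9) ≡ 0/7. 7⁻¹ ≡ 8 (mod 11), so λ ≡ 0·8 ≡ 0.
  x = λ² - 4 - 4 = 0 - 8 ≡ 3; y = λ·(4 - 3) - 9 ≡ 2. → (3, 2)
2P = (3, 2).
Next 3Q:
Repeated addition: build up to 3Q.
2Q: tangent at (10, 5): λ = (3·10² + 7)/(2·5) ≡ 10/10. 10⁻¹ ≡ 10 (mod 11) since 10·10 = 100 ≡ 1, so λ ≡ 10·10 ≡ 1.
  x = λ² - 10 - 10 = 1 - 20 ≡ 3; y = λ·(10 - 3) - 5 ≡ 2. → (3, 2)
3Q: (3, 2) + (10, 5). λ = (5 - 2)/(10 - 3) ≡ 3/7 mod 11. 7⁻¹ ≡ 8 (mod 11), so λ ≡ 2.
  x = λ² - 3 - 10 = 4 - 13 ≡ 2; y = λ·(3 - 2) - 2 ≡ 0. → (2, 0)
3Q = (2, 0).
Finally 2P + 3Q:
(3, 2) + (2, 0). λ = (0 - 2)/(2 - 3) ≡ 9/10 mod 11. 10⁻¹ ≡ 10 (mod 11) since 10·10 = 100 ≡ 1, so λ ≡ 2.
  x = λ² - 3 - 2 = 4 - 5 ≡ 10; y = λ·(3 - 10) - 2 ≡ 6. → (10, 6)

(10, 6)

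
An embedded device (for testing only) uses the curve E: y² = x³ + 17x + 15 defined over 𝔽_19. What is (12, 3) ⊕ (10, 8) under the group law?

(12, 3) + (10, 8). λ = (8 - 3)/(10 - 12) ≡ 5/17 mod 19. 17⁻¹ ≡ 9 (mod 19) since 17·9 = 153 ≡ 1, so λ ≡ 7.
  x = λ² - 12 - 10 = 49 - 22 ≡ 8; y = λ·(12 - 8) - 3 ≡ 6. → (8, 6)

(8, 6)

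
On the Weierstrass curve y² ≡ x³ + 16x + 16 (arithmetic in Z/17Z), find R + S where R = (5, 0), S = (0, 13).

(5, 0) + (0, 13). λ = (13 - 0)/(0 - 5) ≡ 13/12 mod 17. 12⁻¹ ≡ 10 (mod 17), so λ ≡ 11.
  x = λ² - 5 - 0 = 121 - 5 ≡ 14; y = λ·(5 - 14) - 0 ≡ 3. → (14, 3)

(14, 3)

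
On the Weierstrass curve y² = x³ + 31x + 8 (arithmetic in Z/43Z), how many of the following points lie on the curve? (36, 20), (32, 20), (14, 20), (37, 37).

2

(36, 20): 20² ≡ 13, rhs ≡ 7 → off.
(32, 20): 20² ≡ 13, rhs ≡ 13 → on.
(14, 20): 20² ≡ 13, rhs ≡ 4 → off.
(37, 37): 37² ≡ 36, rhs ≡ 36 → on.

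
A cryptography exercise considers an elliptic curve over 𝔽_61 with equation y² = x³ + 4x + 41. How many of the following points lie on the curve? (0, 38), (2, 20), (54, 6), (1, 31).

3

(0, 38): 38² ≡ 41, rhs ≡ 41 → on.
(2, 20): 20² ≡ 34, rhs ≡ 57 → off.
(54, 6): 6² ≡ 36, rhs ≡ 36 → on.
(1, 31): 31² ≡ 46, rhs ≡ 46 → on.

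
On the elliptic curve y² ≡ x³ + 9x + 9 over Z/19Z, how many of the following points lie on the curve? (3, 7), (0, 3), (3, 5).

2

(3, 7): 7² ≡ 11, rhs ≡ 6 → off.
(0, 3): 3² ≡ 9, rhs ≡ 9 → on.
(3, 5): 5² ≡ 6, rhs ≡ 6 → on.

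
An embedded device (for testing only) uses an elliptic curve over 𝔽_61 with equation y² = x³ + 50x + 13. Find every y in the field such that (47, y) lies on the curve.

x³ + 50x + 13 = 106186 ≡ 46 (mod 61).
Square roots of 46 mod 61: 30 and 31 (since 30² = 900 ≡ 46).

30, 31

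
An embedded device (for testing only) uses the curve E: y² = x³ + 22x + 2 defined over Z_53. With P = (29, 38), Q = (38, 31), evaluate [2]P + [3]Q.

(20, 42)

First 2P:
Repeated addition: build up to 2P.
2P: tangent at (29, 38): λ = (3·29² + 22)/(2·38) ≡ 1/23. 23⁻¹ ≡ 30 (mod 53), so λ ≡ 1·30 ≡ 30.
  x = λ² - 29 - 29 = 900 - 58 ≡ 47; y = λ·(29 - 47) - 38 ≡ 5. → (47, 5)
2P = (47, 5).
Next 3Q:
Repeated addition: build up to 3Q.
2Q: tangent at (38, 31): λ = (3·38² + 22)/(2·31) ≡ 8/9. 9⁻¹ ≡ 6 (mod 53), so λ ≡ 8·6 ≡ 48.
  x = λ² - 38 - 38 = 2304 - 76 ≡ 2; y = λ·(38 - 2) - 31 ≡ 1. → (2, 1)
3Q: (2, 1) + (38, 31). λ = (31 - 1)/(38 - 2) ≡ 30/36 mod 53. 36⁻¹ ≡ 28 (mod 53), so λ ≡ 45.
  x = λ² - 2 - 38 = 2025 - 40 ≡ 24; y = λ·(2 - 24) - 1 ≡ 16. → (24, 16)
3Q = (24, 16).
Finally 2P + 3Q:
(47, 5) + (24, 16). λ = (16 - 5)/(24 - 47) ≡ 11/30 mod 53. 30⁻¹ ≡ 23 (mod 53), so λ ≡ 41.
  x = λ² - 47 - 24 = 1681 - 71 ≡ 20; y = λ·(47 - 20) - 5 ≡ 42. → (20, 42)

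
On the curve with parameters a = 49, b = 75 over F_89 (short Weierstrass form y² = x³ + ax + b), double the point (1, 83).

(86, 48)

tangent at (1, 83): λ = (3·1² + 49)/(2·83) ≡ 52/77. 77⁻¹ ≡ 37 (mod 89), so λ ≡ 52·37 ≡ 55.
  x = λ² - 1 - 1 = 3025 - 2 ≡ 86; y = λ·(1 - 86) - 83 ≡ 48. → (86, 48)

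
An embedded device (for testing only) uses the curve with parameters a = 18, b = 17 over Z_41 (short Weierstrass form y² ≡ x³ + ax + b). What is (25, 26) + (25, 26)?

(28, 28)

tangent at (25, 26): λ = (3·25² + 18)/(2·26) ≡ 7/11. 11⁻¹ ≡ 15 (mod 41), so λ ≡ 7·15 ≡ 23.
  x = λ² - 25 - 25 = 529 - 50 ≡ 28; y = λ·(25 - 28) - 26 ≡ 28. → (28, 28)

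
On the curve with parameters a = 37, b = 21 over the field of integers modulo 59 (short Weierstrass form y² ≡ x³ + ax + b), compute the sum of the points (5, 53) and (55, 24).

(56, 58)

(5, 53) + (55, 24). λ = (24 - 53)/(55 - 5) ≡ 30/50 mod 59. 50⁻¹ ≡ 13 (mod 59) since 50·13 = 650 ≡ 1, so λ ≡ 36.
  x = λ² - 5 - 55 = 1296 - 60 ≡ 56; y = λ·(5 - 56) - 53 ≡ 58. → (56, 58)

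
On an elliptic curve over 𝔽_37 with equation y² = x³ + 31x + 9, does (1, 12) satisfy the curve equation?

no

y² = 12² ≡ 33; x³ + 31x + 9 = 41 ≡ 4 (mod 37). 33 ≠ 4.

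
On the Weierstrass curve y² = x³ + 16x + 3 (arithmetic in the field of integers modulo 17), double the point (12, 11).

(6, 3)

tangent at (12, 11): λ = (3·12² + 16)/(2·11) ≡ 6/5. 5⁻¹ ≡ 7 (mod 17) since 5·7 = 35 ≡ 1, so λ ≡ 6·7 ≡ 8.
  x = λ² - 12 - 12 = 64 - 24 ≡ 6; y = λ·(12 - 6) - 11 ≡ 3. → (6, 3)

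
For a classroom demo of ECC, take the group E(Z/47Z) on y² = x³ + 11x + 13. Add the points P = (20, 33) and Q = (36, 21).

(20, 33) + (36, 21). λ = (21 - 33)/(36 - 20) ≡ 35/16 mod 47. 16⁻¹ ≡ 3 (mod 47) since 16·3 = 48 ≡ 1, so λ ≡ 11.
  x = λ² - 20 - 36 = 121 - 56 ≡ 18; y = λ·(20 - 18) - 33 ≡ 36. → (18, 36)

(18, 36)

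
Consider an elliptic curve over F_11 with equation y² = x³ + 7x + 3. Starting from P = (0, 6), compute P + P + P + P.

Repeated addition: build up to 4P.
2P: tangent at (0, 6): λ = (3·0² + 7)/(2·6) ≡ 7/1. 1⁻¹ ≡ 1 (mod 11), so λ ≡ 7·1 ≡ 7.
  x = λ² - 0 - 0 = 49 - 0 ≡ 5; y = λ·(0 - 5) - 6 ≡ 3. → (5, 3)
3P: (5, 3) + (0, 6). λ = (6 - 3)/(0 - 5) ≡ 3/6 mod 11. 6⁻¹ ≡ 2 (mod 11) since 6·2 = 12 ≡ 1, so λ ≡ 6.
  x = λ² - 5 - 0 = 36 - 5 ≡ 9; y = λ·(5 - 9) - 3 ≡ 6. → (9, 6)
4P: (9, 6) + (0, 6). λ = (6 - 6)/(0 - 9) ≡ 0/2 mod 11. 2⁻¹ ≡ 6 (mod 11) since 2·6 = 12 ≡ 1, so λ ≡ 0.
  x = λ² - 9 - 0 = 0 - 9 ≡ 2; y = λ·(9 - 2) - 6 ≡ 5. → (2, 5)

(2, 5)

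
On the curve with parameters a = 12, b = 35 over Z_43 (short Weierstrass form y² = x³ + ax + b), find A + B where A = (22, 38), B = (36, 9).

(22, 38) + (36, 9). λ = (9 - 38)/(36 - 22) ≡ 14/14 mod 43. 14⁻¹ ≡ 40 (mod 43), so λ ≡ 1.
  x = λ² - 22 - 36 = 1 - 58 ≡ 29; y = λ·(22 - 29) - 38 ≡ 41. → (29, 41)

(29, 41)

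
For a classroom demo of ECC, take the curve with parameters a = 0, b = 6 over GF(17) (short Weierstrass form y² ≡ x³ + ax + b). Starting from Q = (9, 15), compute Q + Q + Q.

Repeated addition: build up to 3Q.
2Q: tangent at (9, 15): λ = (3·9² + 0)/(2·15) ≡ 5/13. 13⁻¹ ≡ 4 (mod 17) since 13·4 = 52 ≡ 1, so λ ≡ 5·4 ≡ 3.
  x = λ² - 9 - 9 = 9 - 18 ≡ 8; y = λ·(9 - 8) - 15 ≡ 5. → (8, 5)
3Q: (8, 5) + (9, 15). λ = (15 - 5)/(9 - 8) ≡ 10/1 mod 17. 1⁻¹ ≡ 1 (mod 17) since 1·1 = 1 ≡ 1, so λ ≡ 10.
  x = λ² - 8 - 9 = 100 - 17 ≡ 15; y = λ·(8 - 15) - 5 ≡ 10. → (15, 10)

(15, 10)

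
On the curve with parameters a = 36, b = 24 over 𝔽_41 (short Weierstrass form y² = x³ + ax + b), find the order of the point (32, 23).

2P: tangent at (32, 23): λ = (3·32² + 36)/(2·23) ≡ 33/5. 5⁻¹ ≡ 33 (mod 41) since 5·33 = 165 ≡ 1, so λ ≡ 33·33 ≡ 23.
  x = λ² - 32 - 32 = 529 - 64 ≡ 14; y = λ·(32 - 14) - 23 ≡ 22. → (14, 22)
3P: (14, 22) + (32, 23). λ = (23 - 22)/(32 - 14) ≡ 1/18 mod 41. 18⁻¹ ≡ 16 (mod 41), so λ ≡ 16.
  x = λ² - 14 - 32 = 256 - 46 ≡ 5; y = λ·(14 - 5) - 22 ≡ 40. → (5, 40)
4P: (5, 40) + (32, 23). λ = (23 - 40)/(32 - 5) ≡ 24/27 mod 41. 27⁻¹ ≡ 38 (mod 41), so λ ≡ 10.
  x = λ² - 5 - 32 = 100 - 37 ≡ 22; y = λ·(5 - 22) - 40 ≡ 36. → (22, 36)
5P: (22, 36) + (32, 23). λ = (23 - 36)/(32 - 22) ≡ 28/10 mod 41. 10⁻¹ ≡ 37 (mod 41), so λ ≡ 11.
  x = λ² - 22 - 32 = 121 - 54 ≡ 26; y = λ·(22 - 26) - 36 ≡ 2. → (26, 2)
6P: (26, 2) + (32, 23). λ = (23 - 2)/(32 - 26) ≡ 21/6 mod 41. 6⁻¹ ≡ 7 (mod 41), so λ ≡ 24.
  x = λ² - 26 - 32 = 576 - 58 ≡ 26; y = λ·(26 - 26) - 2 ≡ 39. → (26, 39)
7P: (26, 39) + (32, 23). λ = (23 - 39)/(32 - 26) ≡ 25/6 mod 41. 6⁻¹ ≡ 7 (mod 41) since 6·7 = 42 ≡ 1, so λ ≡ 11.
  x = λ² - 26 - 32 = 121 - 58 ≡ 22; y = λ·(26 - 22) - 39 ≡ 5. → (22, 5)
8P: (22, 5) + (32, 23). λ = (23 - 5)/(32 - 22) ≡ 18/10 mod 41. 10⁻¹ ≡ 37 (mod 41), so λ ≡ 10.
  x = λ² - 22 - 32 = 100 - 54 ≡ 5; y = λ·(22 - 5) - 5 ≡ 1. → (5, 1)
9P: (5, 1) + (32, 23). λ = (23 - 1)/(32 - 5) ≡ 22/27 mod 41. 27⁻¹ ≡ 38 (mod 41), so λ ≡ 16.
  x = λ² - 5 - 32 = 256 - 37 ≡ 14; y = λ·(5 - 14) - 1 ≡ 19. → (14, 19)
10P: (14, 19) + (32, 23). λ = (23 - 19)/(32 - 14) ≡ 4/18 mod 41. 18⁻¹ ≡ 16 (mod 41), so λ ≡ 23.
  x = λ² - 14 - 32 = 529 - 46 ≡ 32; y = λ·(14 - 32) - 19 ≡ 18. → (32, 18)
11P: (32, 18) + (32, 23): same x and y₁ ≡ -y₂, so the sum is 𝒪.
11P = 𝒪, so the order is 11.

11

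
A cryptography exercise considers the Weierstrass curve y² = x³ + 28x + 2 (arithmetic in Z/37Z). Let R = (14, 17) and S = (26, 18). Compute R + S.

(14, 17) + (26, 18). λ = (18 - 17)/(26 - 14) ≡ 1/12 mod 37. 12⁻¹ ≡ 34 (mod 37), so λ ≡ 34.
  x = λ² - 14 - 26 = 1156 - 40 ≡ 6; y = λ·(14 - 6) - 17 ≡ 33. → (6, 33)

(6, 33)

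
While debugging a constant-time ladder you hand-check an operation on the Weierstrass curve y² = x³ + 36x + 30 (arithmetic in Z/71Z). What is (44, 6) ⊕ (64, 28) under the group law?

(70, 8)

(44, 6) + (64, 28). λ = (28 - 6)/(64 - 44) ≡ 22/20 mod 71. 20⁻¹ ≡ 32 (mod 71), so λ ≡ 65.
  x = λ² - 44 - 64 = 4225 - 108 ≡ 70; y = λ·(44 - 70) - 6 ≡ 8. → (70, 8)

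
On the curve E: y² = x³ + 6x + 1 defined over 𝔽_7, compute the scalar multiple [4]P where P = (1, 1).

(3, 2)

Double-and-add on 4 = (100)₂. Start with P = (1, 1) for the leading 1-bit.
double: tangent at (1, 1): λ = (3·1² + 6)/(2·1) ≡ 2/2. 2⁻¹ ≡ 4 (mod 7), so λ ≡ 2·4 ≡ 1.
  x = λ² - 1 - 1 = 1 - 2 ≡ 6; y = λ·(1 - 6) - 1 ≡ 1. → (6, 1)
double: tangent at (6, 1): λ = (3·6² + 6)/(2·1) ≡ 2/2. 2⁻¹ ≡ 4 (mod 7), so λ ≡ 2·4 ≡ 1.
  x = λ² - 6 - 6 = 1 - 12 ≡ 3; y = λ·(6 - 3) - 1 ≡ 2. → (3, 2)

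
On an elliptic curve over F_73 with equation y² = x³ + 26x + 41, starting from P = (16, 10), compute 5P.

(34, 15)

Double-and-add on 5 = (101)₂. Start with P = (16, 10) for the leading 1-bit.
double: tangent at (16, 10): λ = (3·16² + 26)/(2·10) ≡ 64/20. 20⁻¹ ≡ 11 (mod 73) since 20·11 = 220 ≡ 1, so λ ≡ 64·11 ≡ 47.
  x = λ² - 16 - 16 = 2209 - 32 ≡ 60; y = λ·(16 - 60) - 10 ≡ 39. → (60, 39)
double: tangent at (60, 39): λ = (3·60² + 26)/(2·39) ≡ 22/5. 5⁻¹ ≡ 44 (mod 73) since 5·44 = 220 ≡ 1, so λ ≡ 22·44 ≡ 19.
  x = λ² - 60 - 60 = 361 - 120 ≡ 22; y = λ·(60 - 22) - 39 ≡ 26. → (22, 26)
add P: (22, 26) + (16, 10). λ = (10 - 26)/(16 - 22) ≡ 57/67 mod 73. 67⁻¹ ≡ 12 (mod 73) since 67·12 = 804 ≡ 1, so λ ≡ 27.
  x = λ² - 22 - 16 = 729 - 38 ≡ 34; y = λ·(22 - 34) - 26 ≡ 15. → (34, 15)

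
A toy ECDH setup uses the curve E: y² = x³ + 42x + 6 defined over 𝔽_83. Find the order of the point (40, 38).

5

2P: tangent at (40, 38): λ = (3·40² + 42)/(2·38) ≡ 28/76. 76⁻¹ ≡ 71 (mod 83) since 76·71 = 5396 ≡ 1, so λ ≡ 28·71 ≡ 79.
  x = λ² - 40 - 40 = 6241 - 80 ≡ 19; y = λ·(40 - 19) - 38 ≡ 44. → (19, 44)
3P: (19, 44) + (40, 38). λ = (38 - 44)/(40 - 19) ≡ 77/21 mod 83. 21⁻¹ ≡ 4 (mod 83) since 21·4 = 84 ≡ 1, so λ ≡ 59.
  x = λ² - 19 - 40 = 3481 - 59 ≡ 19; y = λ·(19 - 19) - 44 ≡ 39. → (19, 39)
4P: (19, 39) + (40, 38). λ = (38 - 39)/(40 - 19) ≡ 82/21 mod 83. 21⁻¹ ≡ 4 (mod 83), so λ ≡ 79.
  x = λ² - 19 - 40 = 6241 - 59 ≡ 40; y = λ·(19 - 40) - 39 ≡ 45. → (40, 45)
5P: (40, 45) + (40, 38): same x and y₁ ≡ -y₂, so the sum is O.
5P = O, so the order is 5.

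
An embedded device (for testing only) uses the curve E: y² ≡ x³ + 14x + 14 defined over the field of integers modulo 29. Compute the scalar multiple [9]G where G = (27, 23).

(20, 0)

Double-and-add on 9 = (1001)₂. Start with G = (27, 23) for the leading 1-bit.
double: tangent at (27, 23): λ = (3·27² + 14)/(2·23) ≡ 26/17. 17⁻¹ ≡ 12 (mod 29), so λ ≡ 26·12 ≡ 22.
  x = λ² - 27 - 27 = 484 - 54 ≡ 24; y = λ·(27 - 24) - 23 ≡ 14. → (24, 14)
double: tangent at (24, 14): λ = (3·24² + 14)/(2·14) ≡ 2/28. 28⁻¹ ≡ 28 (mod 29) since 28·28 = 784 ≡ 1, so λ ≡ 2·28 ≡ 27.
  x = λ² - 24 - 24 = 729 - 48 ≡ 14; y = λ·(24 - 14) - 14 ≡ 24. → (14, 24)
double: tangent at (14, 24): λ = (3·14² + 14)/(2·24) ≡ 22/19. 19⁻¹ ≡ 26 (mod 29), so λ ≡ 22·26 ≡ 21.
  x = λ² - 14 - 14 = 441 - 28 ≡ 7; y = λ·(14 - 7) - 24 ≡ 7. → (7, 7)
add G: (7, 7) + (27, 23). λ = (23 - 7)/(27 - 7) ≡ 16/20 mod 29. 20⁻¹ ≡ 16 (mod 29), so λ ≡ 24.
  x = λ² - 7 - 27 = 576 - 34 ≡ 20; y = λ·(7 - 20) - 7 ≡ 0. → (20, 0)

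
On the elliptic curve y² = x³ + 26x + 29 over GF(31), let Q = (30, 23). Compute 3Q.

Repeated addition: build up to 3Q.
2Q: tangent at (30, 23): λ = (3·30² + 26)/(2·23) ≡ 29/15. 15⁻¹ ≡ 29 (mod 31) since 15·29 = 435 ≡ 1, so λ ≡ 29·29 ≡ 4.
  x = λ² - 30 - 30 = 16 - 60 ≡ 18; y = λ·(30 - 18) - 23 ≡ 25. → (18, 25)
3Q: (18, 25) + (30, 23). λ = (23 - 25)/(30 - 18) ≡ 29/12 mod 31. 12⁻¹ ≡ 13 (mod 31) since 12·13 = 156 ≡ 1, so λ ≡ 5.
  x = λ² - 18 - 30 = 25 - 48 ≡ 8; y = λ·(18 - 8) - 25 ≡ 25. → (8, 25)

(8, 25)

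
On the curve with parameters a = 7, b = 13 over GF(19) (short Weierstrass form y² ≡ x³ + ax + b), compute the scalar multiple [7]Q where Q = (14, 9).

Double-and-add on 7 = (111)₂. Start with Q = (14, 9) for the leading 1-bit.
double: tangent at (14, 9): λ = (3·14² + 7)/(2·9) ≡ 6/18. 18⁻¹ ≡ 18 (mod 19) since 18·18 = 324 ≡ 1, so λ ≡ 6·18 ≡ 13.
  x = λ² - 14 - 14 = 169 - 28 ≡ 8; y = λ·(14 - 8) - 9 ≡ 12. → (8, 12)
add Q: (8, 12) + (14, 9). λ = (9 - 12)/(14 - 8) ≡ 16/6 mod 19. 6⁻¹ ≡ 16 (mod 19) since 6·16 = 96 ≡ 1, so λ ≡ 9.
  x = λ² - 8 - 14 = 81 - 22 ≡ 2; y = λ·(8 - 2) - 12 ≡ 4. → (2, 4)
double: tangent at (2, 4): λ = (3·2² + 7)/(2·4) ≡ 0/8. 8⁻¹ ≡ 12 (mod 19), so λ ≡ 0·12 ≡ 0.
  x = λ² - 2 - 2 = 0 - 4 ≡ 15; y = λ·(2 - 15) - 4 ≡ 15. → (15, 15)
add Q: (15, 15) + (14, 9). λ = (9 - 15)/(14 - 15) ≡ 13/18 mod 19. 18⁻¹ ≡ 18 (mod 19), so λ ≡ 6.
  x = λ² - 15 - 14 = 36 - 29 ≡ 7; y = λ·(15 - 7) - 15 ≡ 14. → (7, 14)

(7, 14)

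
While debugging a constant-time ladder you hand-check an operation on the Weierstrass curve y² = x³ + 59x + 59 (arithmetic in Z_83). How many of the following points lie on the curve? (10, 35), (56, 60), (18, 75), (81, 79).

(10, 35): 35² ≡ 63, rhs ≡ 72 → off.
(56, 60): 60² ≡ 31, rhs ≡ 31 → on.
(18, 75): 75² ≡ 64, rhs ≡ 64 → on.
(81, 79): 79² ≡ 16, rhs ≡ 16 → on.

3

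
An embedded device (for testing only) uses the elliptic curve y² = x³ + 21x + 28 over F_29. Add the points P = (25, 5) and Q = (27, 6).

(28, 8)

(25, 5) + (27, 6). λ = (6 - 5)/(27 - 25) ≡ 1/2 mod 29. 2⁻¹ ≡ 15 (mod 29), so λ ≡ 15.
  x = λ² - 25 - 27 = 225 - 52 ≡ 28; y = λ·(25 - 28) - 5 ≡ 8. → (28, 8)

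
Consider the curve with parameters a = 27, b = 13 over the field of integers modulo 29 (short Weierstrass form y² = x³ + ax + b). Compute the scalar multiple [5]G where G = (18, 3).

(17, 7)

Double-and-add on 5 = (101)₂. Start with G = (18, 3) for the leading 1-bit.
double: tangent at (18, 3): λ = (3·18² + 27)/(2·3) ≡ 13/6. 6⁻¹ ≡ 5 (mod 29), so λ ≡ 13·5 ≡ 7.
  x = λ² - 18 - 18 = 49 - 36 ≡ 13; y = λ·(18 - 13) - 3 ≡ 3. → (13, 3)
double: tangent at (13, 3): λ = (3·13² + 27)/(2·3) ≡ 12/6. 6⁻¹ ≡ 5 (mod 29), so λ ≡ 12·5 ≡ 2.
  x = λ² - 13 - 13 = 4 - 26 ≡ 7; y = λ·(13 - 7) - 3 ≡ 9. → (7, 9)
add G: (7, 9) + (18, 3). λ = (3 - 9)/(18 - 7) ≡ 23/11 mod 29. 11⁻¹ ≡ 8 (mod 29), so λ ≡ 10.
  x = λ² - 7 - 18 = 100 - 25 ≡ 17; y = λ·(7 - 17) - 9 ≡ 7. → (17, 7)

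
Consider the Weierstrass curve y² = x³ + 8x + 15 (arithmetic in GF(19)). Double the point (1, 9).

tangent at (1, 9): λ = (3·1² + 8)/(2·9) ≡ 11/18. 18⁻¹ ≡ 18 (mod 19), so λ ≡ 11·18 ≡ 8.
  x = λ² - 1 - 1 = 64 - 2 ≡ 5; y = λ·(1 - 5) - 9 ≡ 16. → (5, 16)

(5, 16)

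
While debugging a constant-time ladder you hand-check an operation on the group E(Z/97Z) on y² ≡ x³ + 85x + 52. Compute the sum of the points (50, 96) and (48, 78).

(50, 96) + (48, 78). λ = (78 - 96)/(48 - 50) ≡ 79/95 mod 97. 95⁻¹ ≡ 48 (mod 97) since 95·48 = 4560 ≡ 1, so λ ≡ 9.
  x = λ² - 50 - 48 = 81 - 98 ≡ 80; y = λ·(50 - 80) - 96 ≡ 22. → (80, 22)

(80, 22)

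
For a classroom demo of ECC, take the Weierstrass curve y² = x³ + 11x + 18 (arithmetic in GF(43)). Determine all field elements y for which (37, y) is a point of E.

none

x³ + 11x + 18 = 51078 ≡ 37 (mod 43).
37 is a non-residue mod 43; no y exists.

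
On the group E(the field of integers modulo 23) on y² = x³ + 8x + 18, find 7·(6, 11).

Write P = (6, 11).
Double-and-add on 7 = (111)₂. Start with P = (6, 11) for the leading 1-bit.
double: tangent at (6, 11): λ = (3·6² + 8)/(2·11) ≡ 1/22. 22⁻¹ ≡ 22 (mod 23) since 22·22 = 484 ≡ 1, so λ ≡ 1·22 ≡ 22.
  x = λ² - 6 - 6 = 484 - 12 ≡ 12; y = λ·(6 - 12) - 11 ≡ 18. → (12, 18)
add P: (12, 18) + (6, 11). λ = (11 - 18)/(6 - 12) ≡ 16/17 mod 23. 17⁻¹ ≡ 19 (mod 23) since 17·19 = 323 ≡ 1, so λ ≡ 5.
  x = λ² - 12 - 6 = 25 - 18 ≡ 7; y = λ·(12 - 7) - 18 ≡ 7. → (7, 7)
double: tangent at (7, 7): λ = (3·7² + 8)/(2·7) ≡ 17/14. 14⁻¹ ≡ 5 (mod 23) since 14·5 = 70 ≡ 1, so λ ≡ 17·5 ≡ 16.
  x = λ² - 7 - 7 = 256 - 14 ≡ 12; y = λ·(7 - 12) - 7 ≡ 5. → (12, 5)
add P: (12, 5) + (6, 11). λ = (11 - 5)/(6 - 12) ≡ 6/17 mod 23. 17⁻¹ ≡ 19 (mod 23), so λ ≡ 22.
  x = λ² - 12 - 6 = 484 - 18 ≡ 6; y = λ·(12 - 6) - 5 ≡ 12. → (6, 12)

(6, 12)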